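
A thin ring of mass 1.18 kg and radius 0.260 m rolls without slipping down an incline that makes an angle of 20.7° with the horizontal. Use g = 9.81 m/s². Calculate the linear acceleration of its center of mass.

Translation along the incline: Mg sinθ − f = Ma.
Rotation about the center: fR = Iα with I = MR². No-slip gives a = αR, so f = (I/R²)a = M a.
Substituting: Mg sinθ = (1 + 1.000)Ma, so a = g sinθ/(1 + 1.000) = (9.81) sin 20.7° / 2.000 = 1.734 m/s².

a ≈ 1.73 m/s²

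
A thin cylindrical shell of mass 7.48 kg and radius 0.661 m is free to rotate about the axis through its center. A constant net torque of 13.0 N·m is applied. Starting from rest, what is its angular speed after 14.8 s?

ω ≈ 58.9 rad/s

I = MR² = (7.48)(0.661)² = 3.268 kg·m².
α = τ/I = 13.0/3.268 = 3.978 rad/s².
ω = ω₀ + αt = 0 + (3.978)(14.8) = 58.87 rad/s.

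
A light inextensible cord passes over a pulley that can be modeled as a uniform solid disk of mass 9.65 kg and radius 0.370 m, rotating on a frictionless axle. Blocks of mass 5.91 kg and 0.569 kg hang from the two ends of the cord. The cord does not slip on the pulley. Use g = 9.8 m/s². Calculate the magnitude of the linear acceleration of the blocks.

I = ½MR² = (1/2)(9.65)(0.370)² = 0.6605 kg·m².
Heavier block: m₁g − T₁ = m₁a. Lighter block: T₂ − m₂g = m₂a.
Pulley: (T₁ − T₂)R = Iα = I(a/R), so T₁ − T₂ = (I/R²)a = (1/2)M_p a = 4.825·a.
Adding the three: (m₁ − m₂)g = (m₁ + m₂ + 4.825)a, so a = (5.91 − 0.569)(9.8)/(5.91 + 0.569 + 4.825) = 4.630 m/s².

a ≈ 4.63 m/s²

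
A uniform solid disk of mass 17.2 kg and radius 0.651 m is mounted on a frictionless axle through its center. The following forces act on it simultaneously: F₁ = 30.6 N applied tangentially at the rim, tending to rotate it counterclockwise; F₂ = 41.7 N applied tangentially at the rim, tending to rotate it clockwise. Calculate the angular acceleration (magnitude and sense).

I = ½MR² = (1/2)(17.2)(0.651)² = 3.645 kg·m².
Taking counterclockwise as positive: τ₁ = +(30.6)(0.651) = +19.92 N·m; τ₂ = −(41.7)(0.651) = −27.15 N·m.
Net torque τ = -7.226 N·m.
α = τ/I = -7.226/3.645 = -1.983 rad/s².

α ≈ 1.98 rad/s², clockwise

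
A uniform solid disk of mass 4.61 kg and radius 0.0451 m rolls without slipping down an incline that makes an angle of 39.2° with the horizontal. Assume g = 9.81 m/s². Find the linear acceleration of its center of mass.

a ≈ 4.13 m/s²

Translation along the incline: Mg sinθ − f = Ma.
Rotation about the center: fR = Iα with I = ½MR². No-slip gives a = αR, so f = (I/R²)a = (1/2)M a.
Substituting: Mg sinθ = (1 + 0.5000)Ma, so a = g sinθ/(1 + 0.5000) = (9.81) sin 39.2° / 1.500 = 4.133 m/s².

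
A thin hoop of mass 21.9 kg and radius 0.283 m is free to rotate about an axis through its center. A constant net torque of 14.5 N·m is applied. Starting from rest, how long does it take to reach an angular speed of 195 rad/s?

I = MR² = (21.9)(0.283)² = 1.754 kg·m².
α = τ/I = 14.5/1.754 = 8.267 rad/s².
ω = αt ⇒ t = ω/α = 195/8.267 = 23.59 s.

t ≈ 23.6 s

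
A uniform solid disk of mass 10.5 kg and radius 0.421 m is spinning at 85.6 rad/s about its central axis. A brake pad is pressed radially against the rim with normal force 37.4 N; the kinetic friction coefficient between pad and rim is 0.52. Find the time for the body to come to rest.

I = ½MR² = (1/2)(10.5)(0.421)² = 0.9305 kg·m².
Friction force f = μN = (0.52)(37.4) = 19.45 N at the rim; torque magnitude τ = fR = 8.188 N·m, opposing ω.
|α| = τ/I = 8.188/0.9305 = 8.799 rad/s² (deceleration).
0 = ω₀ − |α|t ⇒ t = ω₀/|α| = 85.6/8.799 = 9.728 s.

t ≈ 9.73 s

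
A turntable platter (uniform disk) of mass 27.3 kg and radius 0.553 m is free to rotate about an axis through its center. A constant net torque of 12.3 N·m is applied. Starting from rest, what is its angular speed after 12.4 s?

I = ½MR² = (1/2)(27.3)(0.553)² = 4.174 kg·m².
α = τ/I = 12.3/4.174 = 2.947 rad/s².
ω = ω₀ + αt = 0 + (2.947)(12.4) = 36.54 rad/s.

ω ≈ 36.5 rad/s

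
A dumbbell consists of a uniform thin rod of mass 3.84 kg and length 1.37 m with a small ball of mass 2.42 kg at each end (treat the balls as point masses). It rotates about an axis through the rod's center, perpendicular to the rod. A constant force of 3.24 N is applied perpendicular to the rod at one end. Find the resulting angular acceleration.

α ≈ 0.773 rad/s²

I_rod = (1/12)ML² = (1/12)(3.84)(1.37)² = 0.6006 kg·m².
I_balls = 2·m·(L/2)² = 2(2.42)(0.6850)² = 2.271 kg·m².
Total I = 2.872 kg·m².
τ = F·(L/2) = (3.24)(0.685) = 2.219 N·m.
α = τ/I = 2.219/2.872 = 0.7729 rad/s².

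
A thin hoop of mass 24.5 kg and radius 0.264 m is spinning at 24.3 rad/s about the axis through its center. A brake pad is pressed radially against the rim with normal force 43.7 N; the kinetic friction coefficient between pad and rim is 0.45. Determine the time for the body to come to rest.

I = MR² = (24.5)(0.264)² = 1.708 kg·m².
Friction force f = μN = (0.45)(43.7) = 19.67 N at the rim; torque magnitude τ = fR = 5.192 N·m, opposing ω.
|α| = τ/I = 5.192/1.708 = 3.040 rad/s² (deceleration).
0 = ω₀ − |α|t ⇒ t = ω₀/|α| = 24.3/3.040 = 7.992 s.

t ≈ 7.99 s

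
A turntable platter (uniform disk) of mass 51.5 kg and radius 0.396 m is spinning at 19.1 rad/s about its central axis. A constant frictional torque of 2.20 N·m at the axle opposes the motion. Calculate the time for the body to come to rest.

t ≈ 35.1 s

I = ½MR² = (1/2)(51.5)(0.396)² = 4.038 kg·m².
The net torque has magnitude 2.20 N·m, opposing ω.
|α| = τ/I = 2.200/4.038 = 0.5448 rad/s² (deceleration).
0 = ω₀ − |α|t ⇒ t = ω₀/|α| = 19.1/0.5448 = 35.06 s.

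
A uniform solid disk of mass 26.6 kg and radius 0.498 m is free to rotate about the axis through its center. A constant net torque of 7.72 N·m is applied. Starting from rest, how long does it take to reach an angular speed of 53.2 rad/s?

I = ½MR² = (1/2)(26.6)(0.498)² = 3.298 kg·m².
α = τ/I = 7.72/3.298 = 2.340 rad/s².
ω = αt ⇒ t = ω/α = 53.2/2.340 = 22.73 s.

t ≈ 22.7 s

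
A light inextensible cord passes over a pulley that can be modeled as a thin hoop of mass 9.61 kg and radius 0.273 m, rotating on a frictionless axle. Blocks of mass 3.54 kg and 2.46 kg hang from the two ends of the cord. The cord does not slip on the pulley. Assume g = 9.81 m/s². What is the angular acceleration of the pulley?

α ≈ 2.49 rad/s²

I = MR² = (9.61)(0.273)² = 0.7162 kg·m².
Heavier block: m₁g − T₁ = m₁a. Lighter block: T₂ − m₂g = m₂a.
Pulley: (T₁ − T₂)R = Iα = I(a/R), so T₁ − T₂ = (I/R²)a = 1·M_p a = 9.610·a.
Adding the three: (m₁ − m₂)g = (m₁ + m₂ + 9.610)a, so a = (3.54 − 2.46)(9.81)/(3.54 + 2.46 + 9.610) = 0.6787 m/s².
α = a/R = 0.6787/0.273 = 2.486 rad/s².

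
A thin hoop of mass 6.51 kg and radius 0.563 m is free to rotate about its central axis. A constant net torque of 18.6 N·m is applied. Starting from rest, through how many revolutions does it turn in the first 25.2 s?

≈ 456 revolutions

I = MR² = (6.51)(0.563)² = 2.063 kg·m².
α = τ/I = 18.6/2.063 = 9.014 rad/s².
θ = ½αt² = ½(9.014)(25.2)² = 2862 rad.
Revolutions = θ/(2π) = 455.5.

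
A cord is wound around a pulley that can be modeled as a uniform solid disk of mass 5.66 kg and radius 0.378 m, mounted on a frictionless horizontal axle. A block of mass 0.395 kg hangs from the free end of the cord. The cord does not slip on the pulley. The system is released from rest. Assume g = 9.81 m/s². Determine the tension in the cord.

I = ½MR² = (1/2)(5.66)(0.378)² = 0.4044 kg·m².
Block: mg − T = ma. Pulley: TR = Iα. No-slip: a = αR, so T = (I/R²)a = 2.830·a.
Then mg = (m + 2.830)a, so a = (0.395)(9.81)/(0.395 + 2.830) = 1.202 m/s².
T = 2.830·a = 3.400 N.

T ≈ 3.40 N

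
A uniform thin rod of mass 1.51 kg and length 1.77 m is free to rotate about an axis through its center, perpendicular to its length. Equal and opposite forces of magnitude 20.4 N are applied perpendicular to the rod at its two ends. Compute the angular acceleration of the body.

I = (1/12)ML² = (1/12)(1.51)(1.77)² = 0.3942 kg·m².
The couple gives τ = F·(L/2) + F·(L/2) = F L = (20.4)(1.77) = 36.11 N·m.
Newton's second law for rotation, τ = Iα, gives α = τ/I = 36.11/0.3942 = 91.59 rad/s².

α ≈ 91.6 rad/s²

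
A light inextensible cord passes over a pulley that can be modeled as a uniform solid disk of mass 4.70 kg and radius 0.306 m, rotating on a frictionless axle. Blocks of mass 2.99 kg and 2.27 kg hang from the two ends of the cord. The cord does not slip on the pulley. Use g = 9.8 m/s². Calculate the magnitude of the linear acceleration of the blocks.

I = ½MR² = (1/2)(4.70)(0.306)² = 0.2200 kg·m².
Heavier block: m₁g − T₁ = m₁a. Lighter block: T₂ − m₂g = m₂a.
Pulley: (T₁ − T₂)R = Iα = I(a/R), so T₁ − T₂ = (I/R²)a = (1/2)M_p a = 2.350·a.
Adding the three: (m₁ − m₂)g = (m₁ + m₂ + 2.350)a, so a = (2.99 − 2.27)(9.8)/(2.99 + 2.27 + 2.350) = 0.9272 m/s².

a ≈ 0.927 m/s²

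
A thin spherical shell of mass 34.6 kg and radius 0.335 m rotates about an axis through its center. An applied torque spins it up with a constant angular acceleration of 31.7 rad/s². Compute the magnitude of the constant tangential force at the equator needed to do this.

I = (2/3)MR² = (2/3)(34.6)(0.335)² = 2.589 kg·m².
The required torque is τ = Iα = (2.589)(31.70) = 82.06 N·m.
A tangential force at the equator gives τ = FR, so F = τ/R = 82.06/0.335 = 245.0 N.

F ≈ 245 N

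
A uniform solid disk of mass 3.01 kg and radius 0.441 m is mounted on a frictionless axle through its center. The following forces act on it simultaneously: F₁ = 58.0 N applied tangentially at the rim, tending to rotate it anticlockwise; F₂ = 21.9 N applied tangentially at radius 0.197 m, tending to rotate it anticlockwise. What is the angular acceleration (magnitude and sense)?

α ≈ 102 rad/s², anticlockwise

I = ½MR² = (1/2)(3.01)(0.441)² = 0.2927 kg·m².
Taking anticlockwise as positive: τ₁ = +(58.0)(0.441) = +25.58 N·m; τ₂ = +(21.9)(0.197) = +4.314 N·m.
Net torque τ = 29.89 N·m.
α = τ/I = 29.89/0.2927 = 102.1 rad/s².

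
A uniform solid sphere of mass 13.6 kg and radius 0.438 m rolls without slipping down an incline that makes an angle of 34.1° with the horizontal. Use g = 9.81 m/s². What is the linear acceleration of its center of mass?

a ≈ 3.93 m/s²

Translation along the incline: Mg sinθ − f = Ma.
Rotation about the center: fR = Iα with I = (2/5)MR². No-slip gives a = αR, so f = (I/R²)a = (2/5)M a.
Substituting: Mg sinθ = (1 + 0.4000)Ma, so a = g sinθ/(1 + 0.4000) = (9.81) sin 34.1° / 1.400 = 3.928 m/s².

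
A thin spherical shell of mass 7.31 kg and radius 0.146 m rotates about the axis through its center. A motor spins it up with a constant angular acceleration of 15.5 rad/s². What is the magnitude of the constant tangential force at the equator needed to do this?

I = (2/3)MR² = (2/3)(7.31)(0.146)² = 0.1039 kg·m².
The required torque is τ = Iα = (0.1039)(15.50) = 1.610 N·m.
A tangential force at the equator gives τ = FR, so F = τ/R = 1.610/0.146 = 11.03 N.

F ≈ 11.0 N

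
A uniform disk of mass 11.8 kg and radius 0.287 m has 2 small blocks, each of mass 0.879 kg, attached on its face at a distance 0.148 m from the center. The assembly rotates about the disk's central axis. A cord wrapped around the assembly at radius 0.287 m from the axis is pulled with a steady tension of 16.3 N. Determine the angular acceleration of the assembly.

I_disk = ½MR² = ½(11.8)(0.287)² = 0.4860 kg·m².
I_blocks = 2·m·r² = 2(0.879)(0.148)² = 0.03851 kg·m².
Total I = 0.5245 kg·m².
τ = F r = (16.3)(0.287) = 4.678 N·m.
α = τ/I = 4.678/0.5245 = 8.919 rad/s².

α ≈ 8.92 rad/s²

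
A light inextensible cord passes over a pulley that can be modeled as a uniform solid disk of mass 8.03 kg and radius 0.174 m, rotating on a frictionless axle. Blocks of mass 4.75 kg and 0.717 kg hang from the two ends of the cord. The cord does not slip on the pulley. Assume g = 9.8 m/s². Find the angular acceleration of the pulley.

I = ½MR² = (1/2)(8.03)(0.174)² = 0.1216 kg·m².
Heavier block: m₁g − T₁ = m₁a. Lighter block: T₂ − m₂g = m₂a.
Pulley: (T₁ − T₂)R = Iα = I(a/R), so T₁ − T₂ = (I/R²)a = (1/2)M_p a = 4.015·a.
Adding the three: (m₁ − m₂)g = (m₁ + m₂ + 4.015)a, so a = (4.75 − 0.717)(9.8)/(4.75 + 0.717 + 4.015) = 4.168 m/s².
α = a/R = 4.168/0.174 = 23.96 rad/s².

α ≈ 24.0 rad/s²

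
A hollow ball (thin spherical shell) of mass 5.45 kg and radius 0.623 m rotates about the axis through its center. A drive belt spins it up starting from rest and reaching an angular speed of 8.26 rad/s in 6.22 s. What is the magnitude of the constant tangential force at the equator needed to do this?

I = (2/3)MR² = (2/3)(5.45)(0.623)² = 1.410 kg·m².
α = Δω/Δt = (8.26 − 0)/6.22 = 1.328 rad/s².
The required torque is τ = Iα = (1.410)(1.328) = 1.873 N·m.
A tangential force at the equator gives τ = FR, so F = τ/R = 1.873/0.623 = 3.006 N.

F ≈ 3.01 N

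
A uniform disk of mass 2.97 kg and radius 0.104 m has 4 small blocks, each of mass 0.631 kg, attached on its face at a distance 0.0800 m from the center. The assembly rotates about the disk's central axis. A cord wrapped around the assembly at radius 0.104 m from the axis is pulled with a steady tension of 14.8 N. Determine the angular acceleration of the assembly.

α ≈ 47.8 rad/s²

I_disk = ½MR² = ½(2.97)(0.104)² = 0.01606 kg·m².
I_blocks = 4·m·r² = 4(0.631)(0.0800)² = 0.01615 kg·m².
Total I = 0.03222 kg·m².
τ = F r = (14.8)(0.104) = 1.539 N·m.
α = τ/I = 1.539/0.03222 = 47.78 rad/s².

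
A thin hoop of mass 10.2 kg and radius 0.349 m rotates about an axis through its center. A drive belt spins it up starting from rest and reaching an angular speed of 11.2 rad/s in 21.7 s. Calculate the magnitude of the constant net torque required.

I = MR² = (10.2)(0.349)² = 1.242 kg·m².
α = Δω/Δt = (11.2 − 0)/21.7 = 0.5161 rad/s².
τ = Iα = (1.242)(0.5161) = 0.6412 N·m.

τ ≈ 0.641 N·m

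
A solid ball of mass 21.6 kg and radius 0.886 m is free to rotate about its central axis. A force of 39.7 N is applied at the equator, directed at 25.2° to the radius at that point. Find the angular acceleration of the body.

I = (2/5)MR² = (2/5)(21.6)(0.886)² = 6.782 kg·m².
Only the tangential component produces torque: τ = F R sinθ = (39.7)(0.886) sin 25.2° = 14.98 N·m.
Newton's second law for rotation, τ = Iα, gives α = τ/I = 14.98/6.782 = 2.208 rad/s².

α ≈ 2.21 rad/s²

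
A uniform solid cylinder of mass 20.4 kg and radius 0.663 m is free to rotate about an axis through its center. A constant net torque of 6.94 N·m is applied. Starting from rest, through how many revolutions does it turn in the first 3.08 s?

I = ½MR² = (1/2)(20.4)(0.663)² = 4.484 kg·m².
α = τ/I = 6.94/4.484 = 1.548 rad/s².
θ = ½αt² = ½(1.548)(3.08)² = 7.342 rad.
Revolutions = θ/(2π) = 1.168.

≈ 1.17 revolutions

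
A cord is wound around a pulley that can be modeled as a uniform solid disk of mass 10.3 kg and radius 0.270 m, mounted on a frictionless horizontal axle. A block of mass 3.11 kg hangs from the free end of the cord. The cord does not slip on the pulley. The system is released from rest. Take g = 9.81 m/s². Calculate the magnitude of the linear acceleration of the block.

I = ½MR² = (1/2)(10.3)(0.270)² = 0.3754 kg·m².
Block: mg − T = ma. Pulley: TR = Iα. No-slip: a = αR, so T = (I/R²)a = 5.150·a.
Then mg = (m + 5.150)a, so a = (3.11)(9.81)/(3.11 + 5.150) = 3.694 m/s².

a ≈ 3.69 m/s²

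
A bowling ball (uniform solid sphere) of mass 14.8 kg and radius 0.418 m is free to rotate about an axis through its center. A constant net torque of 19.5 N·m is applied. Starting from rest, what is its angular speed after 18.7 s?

ω ≈ 353 rad/s

I = (2/5)MR² = (2/5)(14.8)(0.418)² = 1.034 kg·m².
α = τ/I = 19.5/1.034 = 18.85 rad/s².
ω = ω₀ + αt = 0 + (18.85)(18.7) = 352.5 rad/s.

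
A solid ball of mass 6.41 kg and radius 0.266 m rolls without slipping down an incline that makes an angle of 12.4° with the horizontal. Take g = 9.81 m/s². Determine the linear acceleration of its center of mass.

a ≈ 1.50 m/s²

Translation along the incline: Mg sinθ − f = Ma.
Rotation about the center: fR = Iα with I = (2/5)MR². No-slip gives a = αR, so f = (I/R²)a = (2/5)M a.
Substituting: Mg sinθ = (1 + 0.4000)Ma, so a = g sinθ/(1 + 0.4000) = (9.81) sin 12.4° / 1.400 = 1.505 m/s².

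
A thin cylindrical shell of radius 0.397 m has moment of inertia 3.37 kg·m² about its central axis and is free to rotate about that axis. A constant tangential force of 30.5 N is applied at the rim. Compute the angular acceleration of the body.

τ = F R = (30.5)(0.397) = 12.11 N·m.
Newton's second law for rotation, τ = Iα, gives α = τ/I = 12.11/3.370 = 3.593 rad/s².

α ≈ 3.59 rad/s²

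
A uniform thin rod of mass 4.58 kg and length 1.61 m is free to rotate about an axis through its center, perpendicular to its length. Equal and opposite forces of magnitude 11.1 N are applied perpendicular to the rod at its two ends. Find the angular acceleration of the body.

I = (1/12)ML² = (1/12)(4.58)(1.61)² = 0.9893 kg·m².
The couple gives τ = F·(L/2) + F·(L/2) = F L = (11.1)(1.61) = 17.87 N·m.
From τ = Iα: α = 17.87/0.9893 = 18.06 rad/s².

α ≈ 18.1 rad/s²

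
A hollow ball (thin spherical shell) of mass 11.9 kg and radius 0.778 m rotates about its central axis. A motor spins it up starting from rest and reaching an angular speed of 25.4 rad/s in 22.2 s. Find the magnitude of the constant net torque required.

I = (2/3)MR² = (2/3)(11.9)(0.778)² = 4.802 kg·m².
α = Δω/Δt = (25.4 − 0)/22.2 = 1.144 rad/s².
τ = Iα = (4.802)(1.144) = 5.494 N·m.

τ ≈ 5.49 N·m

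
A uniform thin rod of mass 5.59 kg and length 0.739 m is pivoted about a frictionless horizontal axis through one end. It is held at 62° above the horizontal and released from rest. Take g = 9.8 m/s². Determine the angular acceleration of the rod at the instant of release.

About the pivot, I = (1/3)ML² = (1/3)(5.59)(0.739)² = 1.018 kg·m².
The weight acts at the center, a distance L/2 = 0.3695 m from the pivot; τ = Mg(L/2) cos 62° = 9.503 N·m.
α = τ/I = 9.503/1.018 = 9.339 rad/s².
(Equivalently α = (3g/(2L)) cos 62° = 9.339 rad/s².)

α ≈ 9.34 rad/s²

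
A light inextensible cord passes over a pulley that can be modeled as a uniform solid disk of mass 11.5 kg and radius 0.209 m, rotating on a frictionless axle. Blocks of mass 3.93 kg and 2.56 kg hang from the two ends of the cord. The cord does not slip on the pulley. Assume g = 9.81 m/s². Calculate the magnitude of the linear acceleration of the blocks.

a ≈ 1.10 m/s²

I = ½MR² = (1/2)(11.5)(0.209)² = 0.2512 kg·m².
Heavier block: m₁g − T₁ = m₁a. Lighter block: T₂ − m₂g = m₂a.
Pulley: (T₁ − T₂)R = Iα = I(a/R), so T₁ − T₂ = (I/R²)a = (1/2)M_p a = 5.750·a.
Adding the three: (m₁ − m₂)g = (m₁ + m₂ + 5.750)a, so a = (3.93 − 2.56)(9.81)/(3.93 + 2.56 + 5.750) = 1.098 m/s².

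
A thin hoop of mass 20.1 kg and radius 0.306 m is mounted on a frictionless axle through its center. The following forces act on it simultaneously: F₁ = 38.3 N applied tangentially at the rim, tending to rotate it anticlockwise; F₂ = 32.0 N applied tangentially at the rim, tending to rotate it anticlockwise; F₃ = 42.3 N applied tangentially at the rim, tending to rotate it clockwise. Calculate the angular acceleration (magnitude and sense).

α ≈ 4.55 rad/s², anticlockwise

I = MR² = (20.1)(0.306)² = 1.882 kg·m².
Taking anticlockwise as positive: τ₁ = +(38.3)(0.306) = +11.72 N·m; τ₂ = +(32.0)(0.306) = +9.792 N·m; τ₃ = −(42.3)(0.306) = −12.94 N·m.
Net torque τ = 8.568 N·m.
α = τ/I = 8.568/1.882 = 4.552 rad/s².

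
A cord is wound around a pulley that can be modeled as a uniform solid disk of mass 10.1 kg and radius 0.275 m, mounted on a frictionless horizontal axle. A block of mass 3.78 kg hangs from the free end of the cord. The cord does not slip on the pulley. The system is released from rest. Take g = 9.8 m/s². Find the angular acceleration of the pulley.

I = ½MR² = (1/2)(10.1)(0.275)² = 0.3819 kg·m².
Block: mg − T = ma. Pulley: TR = Iα. No-slip: a = αR, so T = (I/R²)a = 5.050·a.
Then mg = (m + 5.050)a, so a = (3.78)(9.8)/(3.78 + 5.050) = 4.195 m/s².
α = a/R = 4.195/0.275 = 15.26 rad/s².

α ≈ 15.3 rad/s²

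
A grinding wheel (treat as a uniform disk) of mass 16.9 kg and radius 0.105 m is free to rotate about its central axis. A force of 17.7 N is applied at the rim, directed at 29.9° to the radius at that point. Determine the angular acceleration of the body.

α ≈ 9.94 rad/s²

I = ½MR² = (1/2)(16.9)(0.105)² = 0.09316 kg·m².
Only the tangential component produces torque: τ = F R sinθ = (17.7)(0.105) sin 29.9° = 0.9264 N·m.
Newton's second law for rotation, τ = Iα, gives α = τ/I = 0.9264/0.09316 = 9.944 rad/s².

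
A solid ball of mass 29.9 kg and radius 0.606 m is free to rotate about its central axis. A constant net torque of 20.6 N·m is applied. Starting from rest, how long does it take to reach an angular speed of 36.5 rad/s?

t ≈ 7.78 s

I = (2/5)MR² = (2/5)(29.9)(0.606)² = 4.392 kg·m².
α = τ/I = 20.6/4.392 = 4.690 rad/s².
ω = αt ⇒ t = ω/α = 36.5/4.690 = 7.782 s.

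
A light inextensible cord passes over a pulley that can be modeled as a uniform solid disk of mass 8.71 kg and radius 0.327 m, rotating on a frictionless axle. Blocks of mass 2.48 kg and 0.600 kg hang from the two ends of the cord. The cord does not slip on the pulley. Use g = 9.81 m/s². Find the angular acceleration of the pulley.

α ≈ 7.59 rad/s²

I = ½MR² = (1/2)(8.71)(0.327)² = 0.4657 kg·m².
Heavier block: m₁g − T₁ = m₁a. Lighter block: T₂ − m₂g = m₂a.
Pulley: (T₁ − T₂)R = Iα = I(a/R), so T₁ − T₂ = (I/R²)a = (1/2)M_p a = 4.355·a.
Adding the three: (m₁ − m₂)g = (m₁ + m₂ + 4.355)a, so a = (2.48 − 0.600)(9.81)/(2.48 + 0.600 + 4.355) = 2.481 m/s².
α = a/R = 2.481/0.327 = 7.586 rad/s².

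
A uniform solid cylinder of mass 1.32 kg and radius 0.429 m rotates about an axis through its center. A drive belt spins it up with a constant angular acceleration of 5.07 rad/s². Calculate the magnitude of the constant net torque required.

τ ≈ 0.616 N·m

I = ½MR² = (1/2)(1.32)(0.429)² = 0.1215 kg·m².
τ = Iα = (0.1215)(5.070) = 0.6158 N·m.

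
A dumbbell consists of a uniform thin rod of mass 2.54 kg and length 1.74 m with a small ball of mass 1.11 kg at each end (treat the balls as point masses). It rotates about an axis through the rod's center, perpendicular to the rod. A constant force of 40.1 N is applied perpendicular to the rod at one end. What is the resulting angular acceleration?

I_rod = (1/12)ML² = (1/12)(2.54)(1.74)² = 0.6408 kg·m².
I_balls = 2·m·(L/2)² = 2(1.11)(0.8700)² = 1.680 kg·m².
Total I = 2.321 kg·m².
τ = F·(L/2) = (40.1)(0.870) = 34.89 N·m.
α = τ/I = 34.89/2.321 = 15.03 rad/s².

α ≈ 15.0 rad/s²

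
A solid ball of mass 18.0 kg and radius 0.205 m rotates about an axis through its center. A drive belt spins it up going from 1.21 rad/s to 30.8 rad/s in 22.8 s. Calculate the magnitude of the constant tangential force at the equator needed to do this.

I = (2/5)MR² = (2/5)(18.0)(0.205)² = 0.3026 kg·m².
α = Δω/Δt = (30.8 − 1.21)/22.8 = 1.298 rad/s².
The required torque is τ = Iα = (0.3026)(1.298) = 0.3927 N·m.
A tangential force at the equator gives τ = FR, so F = τ/R = 0.3927/0.205 = 1.916 N.

F ≈ 1.92 N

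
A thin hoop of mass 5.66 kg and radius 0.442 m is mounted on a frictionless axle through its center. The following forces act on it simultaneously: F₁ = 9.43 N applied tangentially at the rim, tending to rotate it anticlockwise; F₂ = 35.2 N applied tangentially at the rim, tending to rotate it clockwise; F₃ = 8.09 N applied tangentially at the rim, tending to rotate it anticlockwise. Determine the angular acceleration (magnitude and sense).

I = MR² = (5.66)(0.442)² = 1.106 kg·m².
Taking anticlockwise as positive: τ₁ = +(9.43)(0.442) = +4.168 N·m; τ₂ = −(35.2)(0.442) = −15.56 N·m; τ₃ = +(8.09)(0.442) = +3.576 N·m.
Net torque τ = -7.815 N·m.
α = τ/I = -7.815/1.106 = -7.067 rad/s².

α ≈ 7.07 rad/s², clockwise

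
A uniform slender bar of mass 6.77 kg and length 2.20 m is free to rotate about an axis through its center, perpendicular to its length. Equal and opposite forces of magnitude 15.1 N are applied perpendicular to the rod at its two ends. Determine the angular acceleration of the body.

α ≈ 12.2 rad/s²

I = (1/12)ML² = (1/12)(6.77)(2.20)² = 2.731 kg·m².
The couple gives τ = F·(L/2) + F·(L/2) = F L = (15.1)(2.20) = 33.22 N·m.
From τ = Iα: α = 33.22/2.731 = 12.17 rad/s².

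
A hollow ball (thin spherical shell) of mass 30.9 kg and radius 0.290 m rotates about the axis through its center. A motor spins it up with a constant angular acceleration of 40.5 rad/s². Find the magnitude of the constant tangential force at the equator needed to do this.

I = (2/3)MR² = (2/3)(30.9)(0.290)² = 1.732 kg·m².
The required torque is τ = Iα = (1.732)(40.50) = 70.16 N·m.
A tangential force at the equator gives τ = FR, so F = τ/R = 70.16/0.290 = 241.9 N.

F ≈ 242 N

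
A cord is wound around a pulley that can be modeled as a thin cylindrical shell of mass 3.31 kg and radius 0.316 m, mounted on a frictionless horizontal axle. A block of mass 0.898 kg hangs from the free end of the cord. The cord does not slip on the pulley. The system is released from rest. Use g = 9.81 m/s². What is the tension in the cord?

T ≈ 6.93 N

I = MR² = (3.31)(0.316)² = 0.3305 kg·m².
Block: mg − T = ma. Pulley: TR = Iα. No-slip: a = αR, so T = (I/R²)a = 3.310·a.
Then mg = (m + 3.310)a, so a = (0.898)(9.81)/(0.898 + 3.310) = 2.093 m/s².
T = 3.310·a = 6.929 N.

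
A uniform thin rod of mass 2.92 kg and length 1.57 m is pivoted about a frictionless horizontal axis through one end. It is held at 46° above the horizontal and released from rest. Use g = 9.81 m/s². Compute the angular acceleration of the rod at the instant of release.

About the pivot, I = (1/3)ML² = (1/3)(2.92)(1.57)² = 2.399 kg·m².
The weight acts at the center, a distance L/2 = 0.7850 m from the pivot; τ = Mg(L/2) cos 46° = 15.62 N·m.
α = τ/I = 15.62/2.399 = 6.511 rad/s².
(Equivalently α = (3g/(2L)) cos 46° = 6.511 rad/s².)

α ≈ 6.51 rad/s²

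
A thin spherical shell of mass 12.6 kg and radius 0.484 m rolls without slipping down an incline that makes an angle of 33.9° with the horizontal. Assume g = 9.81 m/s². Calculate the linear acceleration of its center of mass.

a ≈ 3.28 m/s²

Translation along the incline: Mg sinθ − f = Ma.
Rotation about the center: fR = Iα with I = (2/3)MR². No-slip gives a = αR, so f = (I/R²)a = (2/3)M a.
Substituting: Mg sinθ = (1 + 0.6667)Ma, so a = g sinθ/(1 + 0.6667) = (9.81) sin 33.9° / 1.667 = 3.283 m/s².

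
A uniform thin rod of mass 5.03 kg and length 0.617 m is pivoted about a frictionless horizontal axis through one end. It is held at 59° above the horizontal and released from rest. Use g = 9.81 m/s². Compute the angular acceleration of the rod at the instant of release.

About the pivot, I = (1/3)ML² = (1/3)(5.03)(0.617)² = 0.6383 kg·m².
The weight acts at the center, a distance L/2 = 0.3085 m from the pivot; τ = Mg(L/2) cos 59° = 7.840 N·m.
α = τ/I = 7.840/0.6383 = 12.28 rad/s².
(Equivalently α = (3g/(2L)) cos 59° = 12.28 rad/s².)

α ≈ 12.3 rad/s²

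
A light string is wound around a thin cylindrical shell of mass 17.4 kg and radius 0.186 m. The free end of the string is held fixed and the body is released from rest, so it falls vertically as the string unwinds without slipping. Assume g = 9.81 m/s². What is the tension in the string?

T ≈ 85.3 N

Translation: Mg − T = Ma. Rotation about the center: TR = Iα with I = MR².
With a = αR: T = (I/R²)a = M a, so Mg = (1 + 1.000)Ma.
a = g/(1 + 1.000) = 9.81/2.000 = 4.905 m/s².
T = 1.000·M·a = (1.000)(17.4)(4.905) = 85.35 N.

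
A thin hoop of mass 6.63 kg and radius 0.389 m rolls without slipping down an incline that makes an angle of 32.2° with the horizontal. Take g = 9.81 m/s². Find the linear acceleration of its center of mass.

a ≈ 2.61 m/s²

Translation along the incline: Mg sinθ − f = Ma.
Rotation about the center: fR = Iα with I = MR². No-slip gives a = αR, so f = (I/R²)a = M a.
Substituting: Mg sinθ = (1 + 1.000)Ma, so a = g sinθ/(1 + 1.000) = (9.81) sin 32.2° / 2.000 = 2.614 m/s².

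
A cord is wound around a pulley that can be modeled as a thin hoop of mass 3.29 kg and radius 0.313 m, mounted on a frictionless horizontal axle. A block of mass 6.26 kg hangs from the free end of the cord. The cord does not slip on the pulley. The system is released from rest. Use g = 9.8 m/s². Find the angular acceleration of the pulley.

α ≈ 20.5 rad/s²

I = MR² = (3.29)(0.313)² = 0.3223 kg·m².
Block: mg − T = ma. Pulley: TR = Iα. No-slip: a = αR, so T = (I/R²)a = 3.290·a.
Then mg = (m + 3.290)a, so a = (6.26)(9.8)/(6.26 + 3.290) = 6.424 m/s².
α = a/R = 6.424/0.313 = 20.52 rad/s².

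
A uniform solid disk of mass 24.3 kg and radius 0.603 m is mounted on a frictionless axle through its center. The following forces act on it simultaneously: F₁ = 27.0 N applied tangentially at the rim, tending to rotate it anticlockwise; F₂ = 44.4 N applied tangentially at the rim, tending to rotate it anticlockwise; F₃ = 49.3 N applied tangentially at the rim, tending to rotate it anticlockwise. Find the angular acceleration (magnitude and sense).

α ≈ 16.5 rad/s², anticlockwise

I = ½MR² = (1/2)(24.3)(0.603)² = 4.418 kg·m².
Taking anticlockwise as positive: τ₁ = +(27.0)(0.603) = +16.28 N·m; τ₂ = +(44.4)(0.603) = +26.77 N·m; τ₃ = +(49.3)(0.603) = +29.73 N·m.
Net torque τ = 72.78 N·m.
α = τ/I = 72.78/4.418 = 16.47 rad/s².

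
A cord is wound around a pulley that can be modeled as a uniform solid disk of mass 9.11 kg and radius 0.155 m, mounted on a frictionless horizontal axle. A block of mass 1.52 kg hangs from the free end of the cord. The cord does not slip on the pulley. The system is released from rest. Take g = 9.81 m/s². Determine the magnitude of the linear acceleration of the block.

a ≈ 2.45 m/s²

I = ½MR² = (1/2)(9.11)(0.155)² = 0.1094 kg·m².
Block: mg − T = ma. Pulley: TR = Iα. No-slip: a = αR, so T = (I/R²)a = 4.555·a.
Then mg = (m + 4.555)a, so a = (1.52)(9.81)/(1.52 + 4.555) = 2.455 m/s².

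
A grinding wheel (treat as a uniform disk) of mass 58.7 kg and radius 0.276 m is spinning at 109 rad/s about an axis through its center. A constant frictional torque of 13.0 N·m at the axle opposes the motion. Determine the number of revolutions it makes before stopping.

≈ 163 revolutions

I = ½MR² = (1/2)(58.7)(0.276)² = 2.236 kg·m².
The net torque has magnitude 13.0 N·m, opposing ω.
|α| = τ/I = 13.00/2.236 = 5.815 rad/s² (deceleration).
ω² = ω₀² − 2|α|θ with ω = 0 ⇒ θ = ω₀²/(2|α|) = 1022 rad = 162.6 rev.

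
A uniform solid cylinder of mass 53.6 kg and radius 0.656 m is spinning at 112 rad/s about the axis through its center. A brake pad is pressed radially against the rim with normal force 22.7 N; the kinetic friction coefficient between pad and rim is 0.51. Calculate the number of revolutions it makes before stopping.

≈ 1520 revolutions

I = ½MR² = (1/2)(53.6)(0.656)² = 11.53 kg·m².
Friction force f = μN = (0.51)(22.7) = 11.58 N at the rim; torque magnitude τ = fR = 7.595 N·m, opposing ω.
|α| = τ/I = 7.595/11.53 = 0.6585 rad/s² (deceleration).
ω² = ω₀² − 2|α|θ with ω = 0 ⇒ θ = ω₀²/(2|α|) = 9525 rad = 1516 rev.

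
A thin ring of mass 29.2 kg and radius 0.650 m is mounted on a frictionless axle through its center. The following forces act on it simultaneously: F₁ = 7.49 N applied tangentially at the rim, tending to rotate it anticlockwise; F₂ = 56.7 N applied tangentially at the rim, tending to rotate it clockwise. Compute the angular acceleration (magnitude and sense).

α ≈ 2.59 rad/s², clockwise

I = MR² = (29.2)(0.650)² = 12.34 kg·m².
Taking anticlockwise as positive: τ₁ = +(7.49)(0.650) = +4.869 N·m; τ₂ = −(56.7)(0.650) = −36.86 N·m.
Net torque τ = -31.99 N·m.
α = τ/I = -31.99/12.34 = -2.593 rad/s².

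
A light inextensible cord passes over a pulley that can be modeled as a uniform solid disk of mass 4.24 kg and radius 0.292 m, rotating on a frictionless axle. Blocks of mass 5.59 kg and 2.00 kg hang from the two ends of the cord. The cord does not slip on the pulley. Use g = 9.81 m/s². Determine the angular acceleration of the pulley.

I = ½MR² = (1/2)(4.24)(0.292)² = 0.1808 kg·m².
Heavier block: m₁g − T₁ = m₁a. Lighter block: T₂ − m₂g = m₂a.
Pulley: (T₁ − T₂)R = Iα = I(a/R), so T₁ − T₂ = (I/R²)a = (1/2)M_p a = 2.120·a.
Adding the three: (m₁ − m₂)g = (m₁ + m₂ + 2.120)a, so a = (5.59 − 2.00)(9.81)/(5.59 + 2.00 + 2.120) = 3.627 m/s².
α = a/R = 3.627/0.292 = 12.42 rad/s².

α ≈ 12.4 rad/s²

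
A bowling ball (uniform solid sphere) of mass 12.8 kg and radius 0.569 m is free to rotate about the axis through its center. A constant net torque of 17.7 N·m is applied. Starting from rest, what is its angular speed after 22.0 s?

I = (2/5)MR² = (2/5)(12.8)(0.569)² = 1.658 kg·m².
α = τ/I = 17.7/1.658 = 10.68 rad/s².
ω = ω₀ + αt = 0 + (10.68)(22.0) = 234.9 rad/s.

ω ≈ 235 rad/s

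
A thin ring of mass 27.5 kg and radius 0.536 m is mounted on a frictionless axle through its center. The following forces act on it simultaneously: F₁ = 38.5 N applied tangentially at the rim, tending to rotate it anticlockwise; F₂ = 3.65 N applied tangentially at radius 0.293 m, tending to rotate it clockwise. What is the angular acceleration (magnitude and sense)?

I = MR² = (27.5)(0.536)² = 7.901 kg·m².
Taking anticlockwise as positive: τ₁ = +(38.5)(0.536) = +20.64 N·m; τ₂ = −(3.65)(0.293) = −1.069 N·m.
Net torque τ = 19.57 N·m.
α = τ/I = 19.57/7.901 = 2.477 rad/s².

α ≈ 2.48 rad/s², anticlockwise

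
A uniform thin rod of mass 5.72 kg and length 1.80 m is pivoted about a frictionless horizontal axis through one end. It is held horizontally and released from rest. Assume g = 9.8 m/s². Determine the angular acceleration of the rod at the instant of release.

α ≈ 8.17 rad/s²

About the pivot, I = (1/3)ML² = (1/3)(5.72)(1.80)² = 6.178 kg·m².
The weight acts at the center, a distance L/2 = 0.9000 m from the pivot; τ = Mg(L/2) = 50.45 N·m.
α = τ/I = 50.45/6.178 = 8.167 rad/s².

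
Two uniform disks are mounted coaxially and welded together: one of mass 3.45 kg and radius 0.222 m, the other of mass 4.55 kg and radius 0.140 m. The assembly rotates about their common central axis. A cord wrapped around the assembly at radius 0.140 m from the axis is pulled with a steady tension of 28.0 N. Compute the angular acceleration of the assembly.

I = ½M₁R₁² + ½M₂R₂² = ½(3.45)(0.222)² + ½(4.55)(0.140)² = 0.1296 kg·m².
τ = F r = (28.0)(0.140) = 3.920 N·m.
α = τ/I = 3.920/0.1296 = 30.25 rad/s².

α ≈ 30.2 rad/s²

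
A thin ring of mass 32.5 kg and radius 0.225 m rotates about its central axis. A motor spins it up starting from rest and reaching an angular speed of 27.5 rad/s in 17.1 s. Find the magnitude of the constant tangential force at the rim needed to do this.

I = MR² = (32.5)(0.225)² = 1.645 kg·m².
α = Δω/Δt = (27.5 − 0)/17.1 = 1.608 rad/s².
The required torque is τ = Iα = (1.645)(1.608) = 2.646 N·m.
A tangential force at the rim gives τ = FR, so F = τ/R = 2.646/0.225 = 11.76 N.

F ≈ 11.8 N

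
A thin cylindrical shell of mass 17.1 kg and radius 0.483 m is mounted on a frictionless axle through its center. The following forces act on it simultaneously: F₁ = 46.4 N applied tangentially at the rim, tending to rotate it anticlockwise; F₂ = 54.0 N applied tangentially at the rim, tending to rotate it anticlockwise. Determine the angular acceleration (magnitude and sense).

α ≈ 12.2 rad/s², anticlockwise

I = MR² = (17.1)(0.483)² = 3.989 kg·m².
Taking anticlockwise as positive: τ₁ = +(46.4)(0.483) = +22.41 N·m; τ₂ = +(54.0)(0.483) = +26.08 N·m.
Net torque τ = 48.49 N·m.
α = τ/I = 48.49/3.989 = 12.16 rad/s².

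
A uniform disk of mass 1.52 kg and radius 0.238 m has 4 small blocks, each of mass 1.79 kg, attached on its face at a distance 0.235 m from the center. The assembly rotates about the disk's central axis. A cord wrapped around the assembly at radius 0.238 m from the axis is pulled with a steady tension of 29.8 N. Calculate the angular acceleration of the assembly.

α ≈ 16.2 rad/s²

I_disk = ½MR² = ½(1.52)(0.238)² = 0.04305 kg·m².
I_blocks = 4·m·r² = 4(1.79)(0.235)² = 0.3954 kg·m².
Total I = 0.4385 kg·m².
τ = F r = (29.8)(0.238) = 7.092 N·m.
α = τ/I = 7.092/0.4385 = 16.18 rad/s².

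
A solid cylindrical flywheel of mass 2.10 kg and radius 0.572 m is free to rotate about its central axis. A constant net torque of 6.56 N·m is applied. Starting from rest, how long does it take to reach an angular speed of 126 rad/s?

t ≈ 6.60 s

I = ½MR² = (1/2)(2.10)(0.572)² = 0.3435 kg·m².
α = τ/I = 6.56/0.3435 = 19.10 rad/s².
ω = αt ⇒ t = ω/α = 126/19.10 = 6.599 s.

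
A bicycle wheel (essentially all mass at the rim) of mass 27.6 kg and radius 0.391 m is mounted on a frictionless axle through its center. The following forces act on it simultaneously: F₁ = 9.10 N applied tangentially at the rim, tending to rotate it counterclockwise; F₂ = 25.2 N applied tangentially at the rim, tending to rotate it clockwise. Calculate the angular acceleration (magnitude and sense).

α ≈ 1.49 rad/s², clockwise

I = MR² = (27.6)(0.391)² = 4.220 kg·m².
Taking counterclockwise as positive: τ₁ = +(9.10)(0.391) = +3.558 N·m; τ₂ = −(25.2)(0.391) = −9.853 N·m.
Net torque τ = -6.295 N·m.
α = τ/I = -6.295/4.220 = -1.492 rad/s².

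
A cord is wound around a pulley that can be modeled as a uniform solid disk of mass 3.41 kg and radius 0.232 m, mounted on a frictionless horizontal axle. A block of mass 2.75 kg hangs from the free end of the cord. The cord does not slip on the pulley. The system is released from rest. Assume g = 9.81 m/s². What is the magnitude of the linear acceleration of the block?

I = ½MR² = (1/2)(3.41)(0.232)² = 0.09177 kg·m².
Block: mg − T = ma. Pulley: TR = Iα. No-slip: a = αR, so T = (I/R²)a = 1.705·a.
Then mg = (m + 1.705)a, so a = (2.75)(9.81)/(2.75 + 1.705) = 6.056 m/s².

a ≈ 6.06 m/s²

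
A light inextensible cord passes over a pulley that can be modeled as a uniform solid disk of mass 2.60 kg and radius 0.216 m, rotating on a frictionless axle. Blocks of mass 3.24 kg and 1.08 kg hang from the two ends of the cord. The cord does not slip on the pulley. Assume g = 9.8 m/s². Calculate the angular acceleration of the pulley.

I = ½MR² = (1/2)(2.60)(0.216)² = 0.06065 kg·m².
Heavier block: m₁g − T₁ = m₁a. Lighter block: T₂ − m₂g = m₂a.
Pulley: (T₁ − T₂)R = Iα = I(a/R), so T₁ − T₂ = (I/R²)a = (1/2)M_p a = 1.300·a.
Adding the three: (m₁ − m₂)g = (m₁ + m₂ + 1.300)a, so a = (3.24 − 1.08)(9.8)/(3.24 + 1.08 + 1.300) = 3.767 m/s².
α = a/R = 3.767/0.216 = 17.44 rad/s².

α ≈ 17.4 rad/s²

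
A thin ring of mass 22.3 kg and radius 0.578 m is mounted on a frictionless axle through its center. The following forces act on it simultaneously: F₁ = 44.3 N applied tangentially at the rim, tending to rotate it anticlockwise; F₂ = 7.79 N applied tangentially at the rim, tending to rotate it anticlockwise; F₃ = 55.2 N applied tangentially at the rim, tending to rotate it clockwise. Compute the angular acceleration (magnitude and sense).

I = MR² = (22.3)(0.578)² = 7.450 kg·m².
Taking anticlockwise as positive: τ₁ = +(44.3)(0.578) = +25.61 N·m; τ₂ = +(7.79)(0.578) = +4.503 N·m; τ₃ = −(55.2)(0.578) = −31.91 N·m.
Net torque τ = -1.798 N·m.
α = τ/I = -1.798/7.450 = -0.2413 rad/s².

α ≈ 0.241 rad/s², clockwise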